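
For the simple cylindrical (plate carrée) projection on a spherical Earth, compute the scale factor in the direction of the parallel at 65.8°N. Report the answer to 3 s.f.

2.44

Plate carrée maps x = Rλ, y = Rφ. The meridian scale is h = 1 and the parallel scale is k = 1/cos φ = sec φ.
k = 1/cos 65.8° = 1/0.4099 = 2.439.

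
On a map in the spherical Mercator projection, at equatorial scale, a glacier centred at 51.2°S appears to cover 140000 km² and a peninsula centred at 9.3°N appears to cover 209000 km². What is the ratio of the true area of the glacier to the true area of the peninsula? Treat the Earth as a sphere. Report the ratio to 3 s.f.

0.270

Since Mercator area scale is 1/cos²φ, the true area equals the apparent area multiplied by cos²φ.
True area of glacier: 140000 × cos²(51.2°) = 140000 × 0.3926 = 54970 km².
True area of peninsula: 209000 × cos²(9.3°) = 209000 × 0.9739 = 203500 km².
Ratio = 54970 / 203500 ≈ 0.270.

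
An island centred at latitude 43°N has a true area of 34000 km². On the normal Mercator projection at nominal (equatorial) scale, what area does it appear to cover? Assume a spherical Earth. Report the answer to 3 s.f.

Mercator is conformal, so the point scale is isotropic: h = k = sec φ = 1/cos φ.
Areal scale = k² = sec²φ = 1/cos²(43°) = 1/0.7314² = 1.870.
Apparent area = 34000 × 1.870 ≈ 63600 km².

63600 km²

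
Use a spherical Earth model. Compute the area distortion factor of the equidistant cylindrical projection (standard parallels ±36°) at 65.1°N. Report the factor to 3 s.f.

In the equirectangular projection with standard parallel φ₀ = 36° (x = Rλ cos φ₀, y = Rφ), meridians are true-scale (h = 1) and the parallel scale is k = cos φ₀ / cos φ.
Areal scale = h·k = 1 × cos φ₀ / cos φ; at 65.1°, h = 1.000, k = 1.921, so h·k = 1.921.

1.92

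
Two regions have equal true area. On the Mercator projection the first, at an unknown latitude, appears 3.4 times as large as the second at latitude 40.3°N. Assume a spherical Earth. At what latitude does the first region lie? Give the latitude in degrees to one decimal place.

For equal true areas on Mercator, apparent areas scale as sec²φ, so the ratio is cos²φ₂ / cos²φ₁.
cos²φ₂ / cos²φ₁ = 3.4  ⇒  cos φ₁ = cos 40.3° / √3.4 = 0.7627/1.844 = 0.4136.
φ₁ = arccos(0.4136) ≈ 65.6°.

65.6°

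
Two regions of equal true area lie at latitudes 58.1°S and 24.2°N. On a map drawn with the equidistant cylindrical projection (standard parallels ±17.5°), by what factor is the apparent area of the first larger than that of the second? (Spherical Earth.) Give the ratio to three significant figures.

1.73

With standard parallel φ₀ = 17.5°, the equirectangular projection gives x = Rλ cos φ₀, y = Rφ, so h = 1 and k = cos 17.5° / cos φ.
Areal scale at 58.1°: h·k = 1.000 × 1.805 = 1.805.
Areal scale at 24.2°: h·k = 1.000 × 1.046 = 1.046.
Ratio = 1.805/1.046 ≈ 1.73.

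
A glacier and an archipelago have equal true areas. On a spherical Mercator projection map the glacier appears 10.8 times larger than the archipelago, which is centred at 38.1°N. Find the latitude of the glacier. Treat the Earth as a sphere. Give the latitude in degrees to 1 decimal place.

Mercator areal scale is sec²φ, so apparent-area ratio = sec²φ₁ / sec²φ₂ = cos²φ₂ / cos²φ₁.
cos²φ₂ / cos²φ₁ = 10.8  ⇒  cos φ₁ = cos 38.1° / √10.8 = 0.7869/3.286 = 0.2395.
φ₁ = arccos(0.2395) ≈ 76.1°.

76.1°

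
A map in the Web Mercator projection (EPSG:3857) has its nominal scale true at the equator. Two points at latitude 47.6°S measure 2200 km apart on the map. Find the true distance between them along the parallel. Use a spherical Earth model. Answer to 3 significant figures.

1480 km

Mercator is conformal, so the point scale is isotropic: h = k = sec φ = 1/cos φ.
Along the parallel at 47.6°, map distances are exaggerated by k = sec 47.6° = 1.483.
True distance = 2200 / 1.483 = 2200 × cos 47.6° ≈ 1480 km.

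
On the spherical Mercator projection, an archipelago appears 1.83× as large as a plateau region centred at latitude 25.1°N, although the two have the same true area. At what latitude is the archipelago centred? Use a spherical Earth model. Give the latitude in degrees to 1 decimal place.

48.0°

Mercator areal scale is sec²φ, so apparent-area ratio = sec²φ₁ / sec²φ₂ = cos²φ₂ / cos²φ₁.
cos²φ₂ / cos²φ₁ = 1.83  ⇒  cos φ₁ = cos 25.1° / √1.83 = 0.9056/1.353 = 0.6694.
φ₁ = arccos(0.6694) ≈ 48.0°.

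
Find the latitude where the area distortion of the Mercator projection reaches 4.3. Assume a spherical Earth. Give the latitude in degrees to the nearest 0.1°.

61.2°

Mercator areal scale is sec²φ.
sec²φ = 4.3  ⇒  cos²φ = 0.2326  ⇒  cos φ = 0.4822.
φ = arccos(0.4822) ≈ 61.2°.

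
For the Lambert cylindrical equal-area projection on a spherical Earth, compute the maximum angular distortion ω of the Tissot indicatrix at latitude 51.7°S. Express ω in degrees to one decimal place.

52.8°

The Lambert cylindrical equal-area projection is the cylindrical equal-area projection with its standard parallel at the equator (φ₀ = 0). For cylindrical equal-area with standard parallel φ₀, h = cos φ / cos φ₀ and k = cos φ₀ / cos φ, so h·k = 1.
At 51.7°: h = 0.6198, k = 1.613; principal scales a = 1.613, b = 0.6198.
sin(ω/2) = (a − b)/(a + b) = 0.9937/2.233 = 0.4450, so ω = 2 arcsin(0.4450) ≈ 52.8°.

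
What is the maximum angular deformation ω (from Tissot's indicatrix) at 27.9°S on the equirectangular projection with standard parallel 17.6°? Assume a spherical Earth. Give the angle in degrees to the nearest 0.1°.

4.3°

The equidistant cylindrical projection with φ₀ = 17.6° has h = 1 (meridians true) and k = cos φ₀ / cos φ along parallels.
At 27.9°: h = 1.000, k = 1.079; principal scales a = 1.079, b = 1.000.
sin(ω/2) = (a − b)/(a + b) = 0.07856/2.079 = 0.03779, so ω = 2 arcsin(0.03779) ≈ 4.3°.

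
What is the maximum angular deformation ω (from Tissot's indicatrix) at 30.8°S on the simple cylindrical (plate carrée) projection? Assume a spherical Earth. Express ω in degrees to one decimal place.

8.7°

In the plate carrée (x = Rλ, y = Rφ), meridians are true-scale (h = 1) and parallels are stretched by k = sec φ.
At 30.8°: h = 1.000, k = 1.164; principal scales a = 1.164, b = 1.000.
sin(ω/2) = (a − b)/(a + b) = 0.1642/2.164 = 0.07587, so ω = 2 arcsin(0.07587) ≈ 8.7°.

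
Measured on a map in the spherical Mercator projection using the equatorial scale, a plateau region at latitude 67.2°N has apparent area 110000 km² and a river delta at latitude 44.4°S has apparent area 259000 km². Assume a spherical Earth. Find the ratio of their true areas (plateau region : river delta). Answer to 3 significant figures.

On Mercator the areal scale is sec²φ, so true area = apparent × cos²φ.
True area of plateau region: 110000 × cos²(67.2°) = 110000 × 0.1502 = 16520 km².
True area of river delta: 259000 × cos²(44.4°) = 259000 × 0.5105 = 132200 km².
Ratio = 16520 / 132200 ≈ 0.125.

0.125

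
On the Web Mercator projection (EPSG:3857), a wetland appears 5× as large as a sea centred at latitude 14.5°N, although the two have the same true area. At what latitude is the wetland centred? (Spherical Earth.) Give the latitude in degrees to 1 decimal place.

64.3°

For equal true areas on Mercator, apparent areas scale as sec²φ, so the ratio is cos²φ₂ / cos²φ₁.
cos²φ₂ / cos²φ₁ = 5  ⇒  cos φ₁ = cos 14.5° / √5 = 0.9681/2.236 = 0.4330.
φ₁ = arccos(0.4330) ≈ 64.3°.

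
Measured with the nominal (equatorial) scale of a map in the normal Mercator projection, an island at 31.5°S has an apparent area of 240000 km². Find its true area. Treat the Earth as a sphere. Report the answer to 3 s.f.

174000 km²

Mercator is conformal, so the point scale is isotropic: h = k = sec φ = 1/cos φ.
Areal scale = k² = sec²φ = 1/cos²(31.5°) = 1/0.8526² = 1.376.
True area = apparent / (areal scale) = 240000 / 1.376 ≈ 174000 km².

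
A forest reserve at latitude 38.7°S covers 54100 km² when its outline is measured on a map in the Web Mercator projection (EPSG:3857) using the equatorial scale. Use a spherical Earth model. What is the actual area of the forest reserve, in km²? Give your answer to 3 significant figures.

33000 km²

Mercator is conformal, so the point scale is isotropic: h = k = sec φ = 1/cos φ.
Areal scale = k² = sec²φ = 1/cos²(38.7°) = 1/0.7804² = 1.642.
True area = apparent / (areal scale) = 54100 / 1.642 ≈ 33000 km².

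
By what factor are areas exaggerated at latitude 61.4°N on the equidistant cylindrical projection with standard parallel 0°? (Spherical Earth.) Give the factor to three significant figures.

For the equirectangular projection with φ₀ = 0 (plate carrée), h = 1 along meridians and k = sec φ along parallels.
Areal scale = h·k = 1 × sec φ; at 61.4°, h = 1.000, k = 2.089, so h·k = 2.089.

2.09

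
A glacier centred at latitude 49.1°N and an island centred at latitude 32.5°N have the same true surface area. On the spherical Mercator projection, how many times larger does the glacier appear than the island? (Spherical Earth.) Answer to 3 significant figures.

1.66

Mercator areal scale is sec²φ.
At 49.1°: sec²(49.1°) = 1/0.6547² = 2.333.
At 32.5°: sec²(32.5°) = 1/0.8434² = 1.406.
Ratio = 2.333/1.406 = cos²(32.5°)/cos²(49.1°) ≈ 1.66.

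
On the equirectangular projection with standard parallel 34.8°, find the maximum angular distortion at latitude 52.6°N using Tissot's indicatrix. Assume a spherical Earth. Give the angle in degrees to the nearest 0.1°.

The equidistant cylindrical projection with φ₀ = 34.8° has h = 1 (meridians true) and k = cos φ₀ / cos φ along parallels.
At 52.6°: h = 1.000, k = 1.352; principal scales a = 1.352, b = 1.000.
sin(ω/2) = (a − b)/(a + b) = 0.3520/2.352 = 0.1496, so ω = 2 arcsin(0.1496) ≈ 17.2°.

17.2°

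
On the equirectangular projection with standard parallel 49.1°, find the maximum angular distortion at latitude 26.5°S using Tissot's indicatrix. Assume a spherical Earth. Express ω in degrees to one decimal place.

With standard parallel φ₀ = 49.1°, the equirectangular projection gives x = Rλ cos φ₀, y = Rφ, so h = 1 and k = cos 49.1° / cos φ.
At 26.5°: h = 1.000, k = 0.7316; principal scales a = 1.000, b = 0.7316.
sin(ω/2) = (a − b)/(a + b) = 0.2684/1.732 = 0.1550, so ω = 2 arcsin(0.1550) ≈ 17.8°.

17.8°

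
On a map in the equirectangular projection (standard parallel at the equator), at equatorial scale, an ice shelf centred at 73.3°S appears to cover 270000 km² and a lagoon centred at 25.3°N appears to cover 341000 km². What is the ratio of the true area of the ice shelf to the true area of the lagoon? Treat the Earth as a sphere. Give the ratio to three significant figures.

Plate carrée has h = 1 and k = sec φ, giving areal scale sec φ; true area = (apparent area) · cos φ.
True area of ice shelf: 270000 × cos(73.3°) = 270000 × 0.2874 = 77590 km².
True area of lagoon: 341000 × cos(25.3°) = 341000 × 0.9041 = 308300 km².
Ratio = 77590 / 308300 ≈ 0.252.

0.252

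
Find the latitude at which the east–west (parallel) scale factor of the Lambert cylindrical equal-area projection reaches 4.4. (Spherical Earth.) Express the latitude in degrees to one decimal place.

The Lambert cylindrical equal-area projection is the cylindrical equal-area projection with its standard parallel at the equator (φ₀ = 0). Cylindrical equal-area (φ₀ = 0°): h = cos φ / cos 0° along meridians, k = cos 0° / cos φ along parallels; h·k = 1.
k = cos φ₀ / cos φ = 4.4  ⇒  cos φ = cos 0° / 4.4 = 0.2273.
φ = arccos(0.2273) ≈ 76.9°.

76.9°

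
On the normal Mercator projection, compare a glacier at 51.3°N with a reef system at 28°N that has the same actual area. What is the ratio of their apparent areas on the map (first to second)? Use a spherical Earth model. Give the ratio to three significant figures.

1.99

Mercator is conformal with k = sec φ, so areal scale = k² = sec²φ.
At 51.3°: sec²(51.3°) = 1/0.6252² = 2.558.
At 28°: sec²(28°) = 1/0.8829² = 1.283.
Ratio = 2.558/1.283 = cos²(28°)/cos²(51.3°) ≈ 1.99.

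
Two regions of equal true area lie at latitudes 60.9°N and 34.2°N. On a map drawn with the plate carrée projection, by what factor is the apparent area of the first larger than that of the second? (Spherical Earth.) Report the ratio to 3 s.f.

1.70

Plate carrée maps x = Rλ, y = Rφ. The meridian scale is h = 1 and the parallel scale is k = 1/cos φ = sec φ.
Areal scale at 60.9°: h·k = 1.000 × 2.056 = 2.056.
Areal scale at 34.2°: h·k = 1.000 × 1.209 = 1.209.
Ratio = 2.056/1.209 ≈ 1.70.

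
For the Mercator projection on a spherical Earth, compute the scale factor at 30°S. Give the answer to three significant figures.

Mercator is conformal, so the point scale is isotropic: h = k = sec φ = 1/cos φ.
k = 1/cos 30° = 1/0.8660 = 1.155.

1.15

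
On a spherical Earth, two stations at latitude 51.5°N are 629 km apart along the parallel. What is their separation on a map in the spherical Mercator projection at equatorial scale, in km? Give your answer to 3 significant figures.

The Mercator projection is conformal; its linear scale factor is the same in every direction and equals sec φ = 1/cos φ.
Along the parallel, k = sec 51.5° = 1/0.6225 = 1.606.
Map distance = 629 × 1.606 ≈ 1010 km.

1010 km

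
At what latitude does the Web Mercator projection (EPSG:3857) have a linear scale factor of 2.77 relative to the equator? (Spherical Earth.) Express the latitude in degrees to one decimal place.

68.8°

Mercator scale is k = sec φ = 1/cos φ.
1/cos φ = 2.77  ⇒  cos φ = 0.3610  ⇒  φ = arccos(0.3610) ≈ 68.8°.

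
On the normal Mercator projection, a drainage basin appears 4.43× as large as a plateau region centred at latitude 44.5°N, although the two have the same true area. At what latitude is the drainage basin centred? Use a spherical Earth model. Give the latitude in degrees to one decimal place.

70.2°

On Mercator, (apparent₁)/(apparent₂) = sec²φ₁ / sec²φ₂ when true areas are equal.
cos²φ₂ / cos²φ₁ = 4.43  ⇒  cos φ₁ = cos 44.5° / √4.43 = 0.7133/2.105 = 0.3389.
φ₁ = arccos(0.3389) ≈ 70.2°.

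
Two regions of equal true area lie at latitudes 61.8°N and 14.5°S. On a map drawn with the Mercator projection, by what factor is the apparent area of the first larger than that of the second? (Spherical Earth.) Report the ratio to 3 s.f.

On Mercator, area is exaggerated by sec²φ = 1/cos²φ.
At 61.8°: sec²(61.8°) = 1/0.4726² = 4.478.
At 14.5°: sec²(14.5°) = 1/0.9681² = 1.067.
Ratio = 4.478/1.067 = cos²(14.5°)/cos²(61.8°) ≈ 4.20.

4.20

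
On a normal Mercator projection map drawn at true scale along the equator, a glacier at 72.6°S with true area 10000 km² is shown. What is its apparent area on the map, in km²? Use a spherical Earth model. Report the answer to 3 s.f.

For Mercator, h = k = sec φ (a conformal cylindrical projection has a single point scale, 1/cos φ).
Areal scale = k² = sec²φ = 1/cos²(72.6°) = 1/0.2990² = 11.18.
Apparent area = 10000 × 11.18 ≈ 112000 km².

112000 km²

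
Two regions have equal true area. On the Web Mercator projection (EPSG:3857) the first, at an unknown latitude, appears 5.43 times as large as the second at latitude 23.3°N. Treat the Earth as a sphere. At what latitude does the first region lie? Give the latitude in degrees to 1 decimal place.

66.8°

On Mercator, (apparent₁)/(apparent₂) = sec²φ₁ / sec²φ₂ when true areas are equal.
cos²φ₂ / cos²φ₁ = 5.43  ⇒  cos φ₁ = cos 23.3° / √5.43 = 0.9184/2.330 = 0.3941.
φ₁ = arccos(0.3941) ≈ 66.8°.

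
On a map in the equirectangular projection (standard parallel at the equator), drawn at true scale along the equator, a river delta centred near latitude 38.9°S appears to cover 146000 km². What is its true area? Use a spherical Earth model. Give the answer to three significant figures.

Plate carrée maps x = Rλ, y = Rφ. The meridian scale is h = 1 and the parallel scale is k = 1/cos φ = sec φ.
Areal scale = h·k = 1 × sec φ; at 38.9°, h = 1.000, k = 1.285, so h·k = 1.285.
True area = apparent / (areal scale) = 146000 / 1.285 ≈ 114000 km².

114000 km²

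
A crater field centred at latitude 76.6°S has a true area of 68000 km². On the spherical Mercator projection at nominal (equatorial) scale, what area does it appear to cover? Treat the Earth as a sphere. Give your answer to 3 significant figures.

Mercator is conformal, so the point scale is isotropic: h = k = sec φ = 1/cos φ.
Areal scale = k² = sec²φ = 1/cos²(76.6°) = 1/0.2317² = 18.62.
Apparent area = 68000 × 18.62 ≈ 1270000 km².

1270000 km²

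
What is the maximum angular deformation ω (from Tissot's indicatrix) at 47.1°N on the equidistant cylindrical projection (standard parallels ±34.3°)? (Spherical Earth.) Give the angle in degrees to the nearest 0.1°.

With standard parallel φ₀ = 34.3°, the equirectangular projection gives x = Rλ cos φ₀, y = Rφ, so h = 1 and k = cos 34.3° / cos φ.
At 47.1°: h = 1.000, k = 1.214; principal scales a = 1.214, b = 1.000.
sin(ω/2) = (a − b)/(a + b) = 0.2136/2.214 = 0.09648, so ω = 2 arcsin(0.09648) ≈ 11.1°.

11.1°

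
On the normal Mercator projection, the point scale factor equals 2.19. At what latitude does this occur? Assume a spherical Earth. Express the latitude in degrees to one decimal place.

62.8°

Mercator scale is k = sec φ = 1/cos φ.
1/cos φ = 2.19  ⇒  cos φ = 0.4566  ⇒  φ = arccos(0.4566) ≈ 62.8°.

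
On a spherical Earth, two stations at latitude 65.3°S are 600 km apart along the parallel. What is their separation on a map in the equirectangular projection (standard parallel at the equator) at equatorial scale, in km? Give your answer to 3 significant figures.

1440 km

Plate carrée maps x = Rλ, y = Rφ. The meridian scale is h = 1 and the parallel scale is k = 1/cos φ = sec φ.
Along the parallel, k = sec 65.3° = 1/0.4179 = 2.393.
Map distance = 600 × 2.393 ≈ 1440 km.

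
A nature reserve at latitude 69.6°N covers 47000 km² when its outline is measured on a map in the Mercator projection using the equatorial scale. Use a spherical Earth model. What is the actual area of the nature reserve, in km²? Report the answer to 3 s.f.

5710 km²

Mercator is conformal, so the point scale is isotropic: h = k = sec φ = 1/cos φ.
Areal scale = k² = sec²φ = 1/cos²(69.6°) = 1/0.3486² = 8.230.
True area = apparent / (areal scale) = 47000 / 8.230 ≈ 5710 km².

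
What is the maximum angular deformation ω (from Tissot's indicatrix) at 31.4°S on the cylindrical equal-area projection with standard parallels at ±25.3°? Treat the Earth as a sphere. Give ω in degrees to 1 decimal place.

6.6°

For cylindrical equal-area with standard parallel φ₀, h = cos φ / cos φ₀ and k = cos φ₀ / cos φ, so h·k = 1.
At 31.4°: h = 0.9441, k = 1.059; principal scales a = 1.059, b = 0.9441.
sin(ω/2) = (a − b)/(a + b) = 0.1151/2.003 = 0.05745, so ω = 2 arcsin(0.05745) ≈ 6.6°.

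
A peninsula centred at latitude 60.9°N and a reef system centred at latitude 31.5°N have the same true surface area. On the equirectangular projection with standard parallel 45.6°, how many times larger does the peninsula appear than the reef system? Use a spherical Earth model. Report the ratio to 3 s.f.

The equidistant cylindrical projection with φ₀ = 45.6° has h = 1 (meridians true) and k = cos φ₀ / cos φ along parallels.
Areal scale at 60.9°: h·k = 1.000 × 1.439 = 1.439.
Areal scale at 31.5°: h·k = 1.000 × 0.8206 = 0.8206.
Ratio = 1.439/0.8206 ≈ 1.75.

1.75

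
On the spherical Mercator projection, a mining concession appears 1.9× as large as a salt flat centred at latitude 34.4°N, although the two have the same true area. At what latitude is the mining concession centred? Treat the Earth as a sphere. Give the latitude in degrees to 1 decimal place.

53.2°

Mercator areal scale is sec²φ, so apparent-area ratio = sec²φ₁ / sec²φ₂ = cos²φ₂ / cos²φ₁.
cos²φ₂ / cos²φ₁ = 1.9  ⇒  cos φ₁ = cos 34.4° / √1.9 = 0.8251/1.378 = 0.5986.
φ₁ = arccos(0.5986) ≈ 53.2°.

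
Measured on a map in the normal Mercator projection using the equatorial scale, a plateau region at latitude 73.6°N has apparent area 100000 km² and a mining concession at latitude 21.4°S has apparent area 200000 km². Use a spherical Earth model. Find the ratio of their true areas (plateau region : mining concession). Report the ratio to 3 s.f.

0.0460

Since Mercator area scale is 1/cos²φ, the true area equals the apparent area multiplied by cos²φ.
True area of plateau region: 100000 × cos²(73.6°) = 100000 × 0.07972 = 7972 km².
True area of mining concession: 200000 × cos²(21.4°) = 200000 × 0.8669 = 173400 km².
Ratio = 7972 / 173400 ≈ 0.0460.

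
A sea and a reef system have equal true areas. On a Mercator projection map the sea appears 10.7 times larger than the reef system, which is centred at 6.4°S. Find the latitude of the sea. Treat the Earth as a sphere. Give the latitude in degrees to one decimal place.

For equal true areas on Mercator, apparent areas scale as sec²φ, so the ratio is cos²φ₂ / cos²φ₁.
cos²φ₂ / cos²φ₁ = 10.7  ⇒  cos φ₁ = cos 6.4° / √10.7 = 0.9938/3.271 = 0.3038.
φ₁ = arccos(0.3038) ≈ 72.3°.

72.3°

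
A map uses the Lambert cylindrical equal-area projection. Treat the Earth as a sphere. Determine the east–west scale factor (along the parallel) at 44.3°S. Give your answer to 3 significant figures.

1.40

The Lambert cylindrical equal-area projection is the cylindrical equal-area projection with its standard parallel at the equator (φ₀ = 0). Cylindrical equal-area (φ₀ = 0°): h = cos φ / cos 0° along meridians, k = cos 0° / cos φ along parallels; h·k = 1.
k = cos 0° / cos 44.3° = 1.000/0.7157 = 1.397.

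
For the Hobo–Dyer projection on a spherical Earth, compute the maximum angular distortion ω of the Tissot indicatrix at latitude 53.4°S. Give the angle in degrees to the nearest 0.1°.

32.3°

Hobo–Dyer is a cylindrical equal-area projection with standard parallels at ±37.5°. A cylindrical equal-area projection with standard parallel φ₀ has meridian scale h = cos φ / cos φ₀ and parallel scale k = cos φ₀ / cos φ (so areas are preserved, h·k = 1).
At 53.4°: h = 0.7515, k = 1.331; principal scales a = 1.331, b = 0.7515.
sin(ω/2) = (a − b)/(a + b) = 0.5791/2.082 = 0.2781, so ω = 2 arcsin(0.2781) ≈ 32.3°.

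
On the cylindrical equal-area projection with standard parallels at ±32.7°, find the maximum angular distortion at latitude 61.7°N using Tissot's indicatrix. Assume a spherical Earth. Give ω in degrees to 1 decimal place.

62.4°

Cylindrical equal-area (φ₀ = 32.7°): h = cos φ / cos 32.7° along meridians, k = cos 32.7° / cos φ along parallels; h·k = 1.
At 61.7°: h = 0.5634, k = 1.775; principal scales a = 1.775, b = 0.5634.
sin(ω/2) = (a − b)/(a + b) = 1.212/2.338 = 0.5181, so ω = 2 arcsin(0.5181) ≈ 62.4°.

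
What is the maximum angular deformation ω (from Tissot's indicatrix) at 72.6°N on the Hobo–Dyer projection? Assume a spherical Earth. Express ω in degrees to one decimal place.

Hobo–Dyer is a cylindrical equal-area projection with standard parallels at ±37.5°. A cylindrical equal-area projection with standard parallel φ₀ has meridian scale h = cos φ / cos φ₀ and parallel scale k = cos φ₀ / cos φ (so areas are preserved, h·k = 1).
At 72.6°: h = 0.3769, k = 2.653; principal scales a = 2.653, b = 0.3769.
sin(ω/2) = (a − b)/(a + b) = 2.276/3.030 = 0.7512, so ω = 2 arcsin(0.7512) ≈ 97.4°.

97.4°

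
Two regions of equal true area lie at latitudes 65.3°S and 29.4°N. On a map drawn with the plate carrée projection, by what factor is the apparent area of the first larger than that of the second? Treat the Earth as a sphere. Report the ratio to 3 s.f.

2.08

In the plate carrée (x = Rλ, y = Rφ), meridians are true-scale (h = 1) and parallels are stretched by k = sec φ.
Areal scale at 65.3°: h·k = 1.000 × 2.393 = 2.393.
Areal scale at 29.4°: h·k = 1.000 × 1.148 = 1.148.
Ratio = 2.393/1.148 ≈ 2.08.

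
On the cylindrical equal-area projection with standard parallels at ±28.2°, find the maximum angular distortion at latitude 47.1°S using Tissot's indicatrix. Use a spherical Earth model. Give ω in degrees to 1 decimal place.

For cylindrical equal-area with standard parallel φ₀, h = cos φ / cos φ₀ and k = cos φ₀ / cos φ, so h·k = 1.
At 47.1°: h = 0.7724, k = 1.295; principal scales a = 1.295, b = 0.7724.
sin(ω/2) = (a − b)/(a + b) = 0.5223/2.067 = 0.2527, so ω = 2 arcsin(0.2527) ≈ 29.3°.

29.3°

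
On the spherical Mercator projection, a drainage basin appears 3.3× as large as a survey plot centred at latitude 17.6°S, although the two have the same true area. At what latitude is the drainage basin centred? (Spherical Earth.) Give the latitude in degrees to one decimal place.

58.4°

For equal true areas on Mercator, apparent areas scale as sec²φ, so the ratio is cos²φ₂ / cos²φ₁.
cos²φ₂ / cos²φ₁ = 3.3  ⇒  cos φ₁ = cos 17.6° / √3.3 = 0.9532/1.817 = 0.5247.
φ₁ = arccos(0.5247) ≈ 58.4°.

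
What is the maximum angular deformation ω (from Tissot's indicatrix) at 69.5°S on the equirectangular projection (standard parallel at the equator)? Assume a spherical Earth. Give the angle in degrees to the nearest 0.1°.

Plate carrée maps x = Rλ, y = Rφ. The meridian scale is h = 1 and the parallel scale is k = 1/cos φ = sec φ.
At 69.5°: h = 1.000, k = 2.855; principal scales a = 2.855, b = 1.000.
sin(ω/2) = (a − b)/(a + b) = 1.855/3.855 = 0.4813, so ω = 2 arcsin(0.4813) ≈ 57.5°.

57.5°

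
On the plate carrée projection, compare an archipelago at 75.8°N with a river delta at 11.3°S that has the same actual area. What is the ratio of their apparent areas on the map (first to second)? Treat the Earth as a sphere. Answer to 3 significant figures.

4.00

Plate carrée maps x = Rλ, y = Rφ. The meridian scale is h = 1 and the parallel scale is k = 1/cos φ = sec φ.
Areal scale at 75.8°: h·k = 1.000 × 4.077 = 4.077.
Areal scale at 11.3°: h·k = 1.000 × 1.020 = 1.020.
Ratio = 4.077/1.020 ≈ 4.00.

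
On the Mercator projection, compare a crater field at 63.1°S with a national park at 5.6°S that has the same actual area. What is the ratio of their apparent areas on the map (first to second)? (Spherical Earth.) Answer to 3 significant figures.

4.84

Mercator areal scale is sec²φ.
At 63.1°: sec²(63.1°) = 1/0.4524² = 4.885.
At 5.6°: sec²(5.6°) = 1/0.9952² = 1.010.
Ratio = 4.885/1.010 = cos²(5.6°)/cos²(63.1°) ≈ 4.84.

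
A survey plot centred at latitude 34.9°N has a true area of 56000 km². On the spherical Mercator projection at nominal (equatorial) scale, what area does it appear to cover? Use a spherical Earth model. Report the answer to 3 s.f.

83300 km²

The Mercator projection is conformal; its linear scale factor is the same in every direction and equals sec φ = 1/cos φ.
Areal scale = k² = sec²φ = 1/cos²(34.9°) = 1/0.8202² = 1.487.
Apparent area = 56000 × 1.487 ≈ 83300 km².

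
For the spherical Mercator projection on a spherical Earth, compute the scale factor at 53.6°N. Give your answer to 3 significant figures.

1.69

Mercator is conformal, so the point scale is isotropic: h = k = sec φ = 1/cos φ.
k = 1/cos 53.6° = 1/0.5934 = 1.685.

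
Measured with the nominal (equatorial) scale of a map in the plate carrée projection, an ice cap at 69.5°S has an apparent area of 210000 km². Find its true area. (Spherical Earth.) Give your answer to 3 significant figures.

In the plate carrée (x = Rλ, y = Rφ), meridians are true-scale (h = 1) and parallels are stretched by k = sec φ.
Areal scale = h·k = 1 × sec φ; at 69.5°, h = 1.000, k = 2.855, so h·k = 2.855.
True area = apparent / (areal scale) = 210000 / 2.855 ≈ 73500 km².

73500 km²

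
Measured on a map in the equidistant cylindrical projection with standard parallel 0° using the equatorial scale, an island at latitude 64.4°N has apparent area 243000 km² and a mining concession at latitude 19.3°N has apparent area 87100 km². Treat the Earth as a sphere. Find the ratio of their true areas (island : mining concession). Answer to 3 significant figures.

On the plate carrée, areal scale = h·k = 1 × sec φ, so true area = apparent × cos φ.
True area of island: 243000 × cos(64.4°) = 243000 × 0.4321 = 105000 km².
True area of mining concession: 87100 × cos(19.3°) = 87100 × 0.9438 = 82210 km².
Ratio = 105000 / 82210 ≈ 1.28.

1.28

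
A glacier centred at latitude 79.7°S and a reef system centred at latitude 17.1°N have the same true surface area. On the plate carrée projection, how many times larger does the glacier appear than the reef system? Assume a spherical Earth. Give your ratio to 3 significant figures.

5.35

Plate carrée maps x = Rλ, y = Rφ. The meridian scale is h = 1 and the parallel scale is k = 1/cos φ = sec φ.
Areal scale at 79.7°: h·k = 1.000 × 5.593 = 5.593.
Areal scale at 17.1°: h·k = 1.000 × 1.046 = 1.046.
Ratio = 5.593/1.046 ≈ 5.35.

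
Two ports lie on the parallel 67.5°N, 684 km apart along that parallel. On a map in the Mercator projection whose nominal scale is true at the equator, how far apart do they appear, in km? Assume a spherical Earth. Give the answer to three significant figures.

Mercator is conformal, so the point scale is isotropic: h = k = sec φ = 1/cos φ.
Along the parallel, k = sec 67.5° = 1/0.3827 = 2.613.
Map distance = 684 × 2.613 ≈ 1790 km.

1790 km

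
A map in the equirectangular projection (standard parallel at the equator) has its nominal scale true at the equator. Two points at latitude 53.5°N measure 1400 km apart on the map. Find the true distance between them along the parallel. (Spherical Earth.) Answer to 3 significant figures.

833 km

Plate carrée maps x = Rλ, y = Rφ. The meridian scale is h = 1 and the parallel scale is k = 1/cos φ = sec φ.
Along the parallel at 53.5°, map distances are exaggerated by k = sec 53.5° = 1.681.
True distance = 1400 / 1.681 = 1400 × cos 53.5° ≈ 833 km.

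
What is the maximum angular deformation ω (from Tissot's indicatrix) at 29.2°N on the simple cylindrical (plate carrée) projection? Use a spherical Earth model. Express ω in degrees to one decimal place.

For the equirectangular projection with φ₀ = 0 (plate carrée), h = 1 along meridians and k = sec φ along parallels.
At 29.2°: h = 1.000, k = 1.146; principal scales a = 1.146, b = 1.000.
sin(ω/2) = (a − b)/(a + b) = 0.1456/2.146 = 0.06785, so ω = 2 arcsin(0.06785) ≈ 7.8°.

7.8°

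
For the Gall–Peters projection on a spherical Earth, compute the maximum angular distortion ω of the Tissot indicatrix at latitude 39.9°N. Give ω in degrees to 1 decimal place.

9.3°

Gall–Peters is a cylindrical equal-area projection with standard parallels at ±45°. A cylindrical equal-area projection with standard parallel φ₀ has meridian scale h = cos φ / cos φ₀ and parallel scale k = cos φ₀ / cos φ (so areas are preserved, h·k = 1).
At 39.9°: h = 1.085, k = 0.9217; principal scales a = 1.085, b = 0.9217.
sin(ω/2) = (a − b)/(a + b) = 0.1632/2.007 = 0.08134, so ω = 2 arcsin(0.08134) ≈ 9.3°.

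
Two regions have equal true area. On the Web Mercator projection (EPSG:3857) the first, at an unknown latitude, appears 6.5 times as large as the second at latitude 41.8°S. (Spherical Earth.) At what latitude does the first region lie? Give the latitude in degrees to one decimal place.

73.0°

Mercator areal scale is sec²φ, so apparent-area ratio = sec²φ₁ / sec²φ₂ = cos²φ₂ / cos²φ₁.
cos²φ₂ / cos²φ₁ = 6.5  ⇒  cos φ₁ = cos 41.8° / √6.5 = 0.7455/2.550 = 0.2924.
φ₁ = arccos(0.2924) ≈ 73.0°.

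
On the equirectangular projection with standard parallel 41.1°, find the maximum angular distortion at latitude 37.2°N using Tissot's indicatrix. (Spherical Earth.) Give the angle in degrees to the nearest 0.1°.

3.2°

In the equirectangular projection with standard parallel φ₀ = 41.1° (x = Rλ cos φ₀, y = Rφ), meridians are true-scale (h = 1) and the parallel scale is k = cos φ₀ / cos φ.
At 37.2°: h = 1.000, k = 0.9461; principal scales a = 1.000, b = 0.9461.
sin(ω/2) = (a − b)/(a + b) = 0.05394/1.946 = 0.02772, so ω = 2 arcsin(0.02772) ≈ 3.2°.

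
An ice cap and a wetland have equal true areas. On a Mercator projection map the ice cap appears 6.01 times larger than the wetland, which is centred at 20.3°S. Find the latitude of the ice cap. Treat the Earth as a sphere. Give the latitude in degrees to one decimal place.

For equal true areas on Mercator, apparent areas scale as sec²φ, so the ratio is cos²φ₂ / cos²φ₁.
cos²φ₂ / cos²φ₁ = 6.01  ⇒  cos φ₁ = cos 20.3° / √6.01 = 0.9379/2.452 = 0.3826.
φ₁ = arccos(0.3826) ≈ 67.5°.

67.5°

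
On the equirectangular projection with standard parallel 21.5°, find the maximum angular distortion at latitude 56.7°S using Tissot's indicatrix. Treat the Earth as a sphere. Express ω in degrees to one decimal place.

With standard parallel φ₀ = 21.5°, the equirectangular projection gives x = Rλ cos φ₀, y = Rφ, so h = 1 and k = cos 21.5° / cos φ.
At 56.7°: h = 1.000, k = 1.695; principal scales a = 1.695, b = 1.000.
sin(ω/2) = (a − b)/(a + b) = 0.6947/2.695 = 0.2578, so ω = 2 arcsin(0.2578) ≈ 29.9°.

29.9°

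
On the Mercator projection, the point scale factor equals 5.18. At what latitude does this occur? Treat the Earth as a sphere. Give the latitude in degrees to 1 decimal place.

Mercator scale is k = sec φ = 1/cos φ.
1/cos φ = 5.18  ⇒  cos φ = 0.1931  ⇒  φ = arccos(0.1931) ≈ 78.9°.

78.9°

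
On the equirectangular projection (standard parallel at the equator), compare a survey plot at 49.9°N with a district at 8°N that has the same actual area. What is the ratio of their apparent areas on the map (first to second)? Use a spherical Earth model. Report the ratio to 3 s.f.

1.54

For the equirectangular projection with φ₀ = 0 (plate carrée), h = 1 along meridians and k = sec φ along parallels.
Areal scale at 49.9°: h·k = 1.000 × 1.552 = 1.552.
Areal scale at 8°: h·k = 1.000 × 1.010 = 1.010.
Ratio = 1.552/1.010 ≈ 1.54.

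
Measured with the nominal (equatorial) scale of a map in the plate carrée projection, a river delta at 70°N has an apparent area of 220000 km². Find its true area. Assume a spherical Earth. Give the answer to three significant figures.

75200 km²

In the plate carrée (x = Rλ, y = Rφ), meridians are true-scale (h = 1) and parallels are stretched by k = sec φ.
Areal scale = h·k = 1 × sec φ; at 70°, h = 1.000, k = 2.924, so h·k = 2.924.
True area = apparent / (areal scale) = 220000 / 2.924 ≈ 75200 km².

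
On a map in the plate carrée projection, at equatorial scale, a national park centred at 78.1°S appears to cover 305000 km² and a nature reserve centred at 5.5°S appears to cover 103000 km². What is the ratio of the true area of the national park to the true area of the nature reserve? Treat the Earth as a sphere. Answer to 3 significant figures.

0.613

Plate carrée has h = 1 and k = sec φ, giving areal scale sec φ; true area = (apparent area) · cos φ.
True area of national park: 305000 × cos(78.1°) = 305000 × 0.2062 = 62890 km².
True area of nature reserve: 103000 × cos(5.5°) = 103000 × 0.9954 = 102500 km².
Ratio = 62890 / 102500 ≈ 0.613.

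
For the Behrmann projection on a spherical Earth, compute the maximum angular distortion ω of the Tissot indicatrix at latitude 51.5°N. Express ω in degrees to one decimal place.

Behrmann is a cylindrical equal-area projection with standard parallels at ±30°. A cylindrical equal-area projection with standard parallel φ₀ has meridian scale h = cos φ / cos φ₀ and parallel scale k = cos φ₀ / cos φ (so areas are preserved, h·k = 1).
At 51.5°: h = 0.7188, k = 1.391; principal scales a = 1.391, b = 0.7188.
sin(ω/2) = (a − b)/(a + b) = 0.6724/2.110 = 0.3187, so ω = 2 arcsin(0.3187) ≈ 37.2°.

37.2°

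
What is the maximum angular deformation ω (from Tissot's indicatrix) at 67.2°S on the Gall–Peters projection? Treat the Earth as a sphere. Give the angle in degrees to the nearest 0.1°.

The Gall–Peters projection is cylindrical equal-area with φ₀ = 45°. For cylindrical equal-area with standard parallel φ₀, h = cos φ / cos φ₀ and k = cos φ₀ / cos φ, so h·k = 1.
At 67.2°: h = 0.5480, k = 1.825; principal scales a = 1.825, b = 0.5480.
sin(ω/2) = (a − b)/(a + b) = 1.277/2.373 = 0.5381, so ω = 2 arcsin(0.5381) ≈ 65.1°.

65.1°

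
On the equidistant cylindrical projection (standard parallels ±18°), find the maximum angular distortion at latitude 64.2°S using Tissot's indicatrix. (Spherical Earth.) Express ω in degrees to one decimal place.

43.7°

With standard parallel φ₀ = 18°, the equirectangular projection gives x = Rλ cos φ₀, y = Rφ, so h = 1 and k = cos 18° / cos φ.
At 64.2°: h = 1.000, k = 2.185; principal scales a = 2.185, b = 1.000.
sin(ω/2) = (a − b)/(a + b) = 1.185/3.185 = 0.3721, so ω = 2 arcsin(0.3721) ≈ 43.7°.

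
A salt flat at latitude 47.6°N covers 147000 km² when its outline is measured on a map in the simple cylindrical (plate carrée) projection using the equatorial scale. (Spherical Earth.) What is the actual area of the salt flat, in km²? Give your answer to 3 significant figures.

99100 km²

For the equirectangular projection with φ₀ = 0 (plate carrée), h = 1 along meridians and k = sec φ along parallels.
Areal scale = h·k = 1 × sec φ; at 47.6°, h = 1.000, k = 1.483, so h·k = 1.483.
True area = apparent / (areal scale) = 147000 / 1.483 ≈ 99100 km².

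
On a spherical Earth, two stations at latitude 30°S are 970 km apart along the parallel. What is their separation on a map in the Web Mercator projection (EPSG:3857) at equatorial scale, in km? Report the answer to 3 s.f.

Mercator is conformal, so the point scale is isotropic: h = k = sec φ = 1/cos φ.
Along the parallel, k = sec 30° = 1/0.8660 = 1.155.
Map distance = 970 × 1.155 ≈ 1120 km.

1120 km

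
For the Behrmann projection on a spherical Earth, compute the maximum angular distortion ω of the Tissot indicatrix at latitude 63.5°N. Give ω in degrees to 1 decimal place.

The Behrmann projection is cylindrical equal-area with φ₀ = 30°. A cylindrical equal-area projection with standard parallel φ₀ has meridian scale h = cos φ / cos φ₀ and parallel scale k = cos φ₀ / cos φ (so areas are preserved, h·k = 1).
At 63.5°: h = 0.5152, k = 1.941; principal scales a = 1.941, b = 0.5152.
sin(ω/2) = (a − b)/(a + b) = 1.426/2.456 = 0.5805, so ω = 2 arcsin(0.5805) ≈ 71.0°.

71.0°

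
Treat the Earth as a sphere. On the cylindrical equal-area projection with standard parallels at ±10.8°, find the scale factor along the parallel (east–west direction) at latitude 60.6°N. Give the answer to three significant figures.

For cylindrical equal-area with standard parallel φ₀, h = cos φ / cos φ₀ and k = cos φ₀ / cos φ, so h·k = 1.
k = cos 10.8° / cos 60.6° = 0.9823/0.4909 = 2.001.

2.00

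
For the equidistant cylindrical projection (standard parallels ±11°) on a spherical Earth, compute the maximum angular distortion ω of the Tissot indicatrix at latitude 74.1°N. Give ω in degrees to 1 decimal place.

68.6°

The equidistant cylindrical projection with φ₀ = 11° has h = 1 (meridians true) and k = cos φ₀ / cos φ along parallels.
At 74.1°: h = 1.000, k = 3.583; principal scales a = 3.583, b = 1.000.
sin(ω/2) = (a − b)/(a + b) = 2.583/4.583 = 0.5636, so ω = 2 arcsin(0.5636) ≈ 68.6°.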